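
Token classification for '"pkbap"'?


Pattern: double-quoted sequence
Type: STRING_LITERAL


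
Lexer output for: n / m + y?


Scan left to right, longest-match per lexeme
Tokens: ID(n), OP(/), ID(m), OP(+), ID(y)


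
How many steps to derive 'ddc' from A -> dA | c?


Derivation: A => dA => ddA => ddc
Steps: 3


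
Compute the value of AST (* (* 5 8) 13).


Evaluate inner: (* 5 8) = 40
Evaluate root: (* 40 13) = 520
Result: 520


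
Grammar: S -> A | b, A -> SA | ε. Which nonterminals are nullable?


A nonterminal is nullable iff some alternative derives ε (directly, or every symbol in it is nullable)
Nullable: {A, S}


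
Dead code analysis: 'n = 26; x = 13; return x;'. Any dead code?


n is assigned but never read
Dead: 'n = 26'


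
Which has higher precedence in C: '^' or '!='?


'!=' is equality (level 6); '^' is bitwise XOR (level 4)
Higher level binds tighter
'!=' has higher precedence than '^'


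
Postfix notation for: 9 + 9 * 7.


* has higher precedence, evaluate 9*7 first
Postfix: 9 9 7 * +


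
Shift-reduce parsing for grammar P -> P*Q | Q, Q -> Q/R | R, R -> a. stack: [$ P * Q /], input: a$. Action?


no handle; shift 'a'
Action: shift


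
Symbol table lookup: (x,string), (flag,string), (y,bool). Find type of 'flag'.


Lookup 'flag' → type string


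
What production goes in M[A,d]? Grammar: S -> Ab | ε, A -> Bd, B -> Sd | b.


For [A, d]: 'd' ∈ FIRST(Bd)
Entry: A -> Bd


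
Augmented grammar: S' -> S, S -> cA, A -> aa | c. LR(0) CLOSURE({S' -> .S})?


Start: S' -> .S
For each item with dot before a nonterminal B, add B -> .γ for every B-production
Closure: [S' -> .S, S -> .cA]


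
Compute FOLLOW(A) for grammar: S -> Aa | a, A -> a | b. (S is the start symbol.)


$ ∈ FOLLOW(S). For each A -> αBβ: add FIRST(β)\{ε} to FOLLOW(B); if β nullable, add FOLLOW(A).
FOLLOW(A) = {a}


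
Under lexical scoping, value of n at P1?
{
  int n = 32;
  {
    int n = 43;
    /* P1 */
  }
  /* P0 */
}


n declared in the same block as P1
n = 43


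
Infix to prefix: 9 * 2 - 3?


left-to-right (same/higher precedence on left): tree is (- (* 9 2) 3)
Prefix: - * 9 2 3


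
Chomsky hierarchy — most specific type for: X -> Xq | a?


Left-linear: every RHS is a terminal or one nonterminal followed by a terminal
Classification: Type 3 (Regular)


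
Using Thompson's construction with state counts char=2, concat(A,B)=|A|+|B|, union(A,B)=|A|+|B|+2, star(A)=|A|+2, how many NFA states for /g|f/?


Syntax tree has 2 char leaf(s), 1 union(s), 0 star(s)
chars contribute 2×2 = 4; each union adds +2; each star adds +2
Total: 4 + 2 + 0 = 6 states


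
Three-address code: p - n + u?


Break into single-operator statements:
t1 = p - n
t2 = t1 + u


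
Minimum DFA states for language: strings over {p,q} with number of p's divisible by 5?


Track (count of p) mod 5: states 0..4, accept at 0
Minimal DFA: 5 states


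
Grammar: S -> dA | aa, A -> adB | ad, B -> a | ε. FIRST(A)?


Per alternative of A: FIRST(adB) = {a}; FIRST(ad) = {a}
FIRST(A) = {a}


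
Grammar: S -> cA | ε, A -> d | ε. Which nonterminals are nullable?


A nonterminal is nullable iff some alternative derives ε (directly, or every symbol in it is nullable)
Nullable: {A, S}


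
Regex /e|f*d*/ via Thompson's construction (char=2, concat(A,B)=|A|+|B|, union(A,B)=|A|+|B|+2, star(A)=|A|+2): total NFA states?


Syntax tree has 3 char leaf(s), 1 union(s), 2 star(s)
chars contribute 3×2 = 6; each union adds +2; each star adds +2
Total: 6 + 2 + 4 = 12 states


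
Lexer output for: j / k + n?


Scan left to right, longest-match per lexeme
Tokens: ID(j), OP(/), ID(k), OP(+), ID(n)


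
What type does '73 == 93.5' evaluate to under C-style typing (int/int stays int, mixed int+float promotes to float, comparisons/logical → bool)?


Operand types: int == float
Rule: comparison yields bool
Result type: bool


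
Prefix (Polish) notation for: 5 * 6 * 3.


left-to-right (same/higher precedence on left): tree is (* (* 5 6) 3)
Prefix: * * 5 6 3


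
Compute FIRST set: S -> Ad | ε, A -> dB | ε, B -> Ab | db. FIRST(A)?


Per alternative of A: FIRST(dB) = {d}; FIRST(ε) = {ε}
FIRST(A) = {d, ε}


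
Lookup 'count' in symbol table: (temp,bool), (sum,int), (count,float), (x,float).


Lookup 'count' → type float


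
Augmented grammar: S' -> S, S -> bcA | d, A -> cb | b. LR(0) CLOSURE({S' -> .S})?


Start: S' -> .S
For each item with dot before a nonterminal B, add B -> .γ for every B-production
Closure: [S' -> .S, S -> .bcA, S -> .d]


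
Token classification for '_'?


Pattern: letter/underscore followed by alphanumerics, not a keyword
Type: IDENTIFIER


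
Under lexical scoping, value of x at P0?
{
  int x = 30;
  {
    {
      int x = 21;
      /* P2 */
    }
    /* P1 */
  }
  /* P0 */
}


x declared in the same block as P0
x = 30


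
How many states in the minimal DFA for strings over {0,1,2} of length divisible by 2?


Track length mod 2: states 0..1, accept at 0
Minimal DFA: 2 states


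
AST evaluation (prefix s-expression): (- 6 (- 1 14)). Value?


Evaluate inner: (- 1 14) = -13
Evaluate root: (- 6 -13) = 19
Result: 19


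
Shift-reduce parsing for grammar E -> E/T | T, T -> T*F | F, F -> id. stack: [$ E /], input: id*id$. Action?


no handle ('E/' is not any RHS); shift 'id'
Action: shift


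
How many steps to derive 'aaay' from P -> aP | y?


Derivation: P => aP => aaP => aaaP => aaay
Steps: 4


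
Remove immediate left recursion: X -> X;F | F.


Left-recursive alternatives: X;F; non-recursive: F
Introduce X': X -> FX', X' -> ;FX' | ε


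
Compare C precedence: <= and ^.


'<=' is relational (level 7); '^' is bitwise XOR (level 4)
Higher level binds tighter
'<=' has higher precedence than '^'


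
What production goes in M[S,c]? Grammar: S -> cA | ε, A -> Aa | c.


For [S, c]: 'c' ∈ FIRST(cA)
Entry: S -> cA


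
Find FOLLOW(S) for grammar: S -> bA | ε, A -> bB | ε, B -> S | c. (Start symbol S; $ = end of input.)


$ ∈ FOLLOW(S). For each A -> αBβ: add FIRST(β)\{ε} to FOLLOW(B); if β nullable, add FOLLOW(A).
FOLLOW(S) = {$}


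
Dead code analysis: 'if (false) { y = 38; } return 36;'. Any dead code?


condition is constant false, so the whole block is unreachable
Dead: 'if (false) { y = 38; }'


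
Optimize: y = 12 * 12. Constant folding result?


12 * 12 = 144 at compile time
Optimized: y = 144


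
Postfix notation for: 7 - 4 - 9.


Left to right (same or higher precedence on left)
Postfix: 7 4 - 9 -


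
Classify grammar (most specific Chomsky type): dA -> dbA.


LHS has context (more than one symbol) and |LHS| ≤ |RHS|
Classification: Type 1 (Context-Sensitive)


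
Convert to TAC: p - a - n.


Break into single-operator statements:
t1 = p - a
t2 = t1 - n


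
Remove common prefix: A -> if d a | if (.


Common prefix: 'if'
Factored: A -> if A', A' -> d a | (


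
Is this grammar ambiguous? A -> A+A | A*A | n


'n+n*n' has two parse trees (no precedence encoded between + and *)
Ambiguous


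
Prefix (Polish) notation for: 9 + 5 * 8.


'*' binds tighter: tree is (+ 9 (* 5 8))
Prefix: + 9 * 5 8


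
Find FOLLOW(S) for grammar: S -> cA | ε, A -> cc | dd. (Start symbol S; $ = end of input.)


$ ∈ FOLLOW(S). For each A -> αBβ: add FIRST(β)\{ε} to FOLLOW(B); if β nullable, add FOLLOW(A).
FOLLOW(S) = {$}


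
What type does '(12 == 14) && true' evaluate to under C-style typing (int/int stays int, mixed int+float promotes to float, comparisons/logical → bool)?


Operand types: bool && bool
Rule: logical operators take bool operands and yield bool
Result type: bool


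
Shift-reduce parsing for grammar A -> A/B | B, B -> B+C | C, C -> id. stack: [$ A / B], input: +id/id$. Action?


'+' can extend B; shift to build B -> B+C
Action: shift


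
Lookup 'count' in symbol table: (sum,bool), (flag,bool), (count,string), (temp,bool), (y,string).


Lookup 'count' → type string


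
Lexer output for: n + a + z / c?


Scan left to right, longest-match per lexeme
Tokens: ID(n), OP(+), ID(a), OP(+), ID(z), OP(/), ID(c)


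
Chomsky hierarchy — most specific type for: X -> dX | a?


Right-linear: every RHS is a terminal or a terminal followed by one nonterminal
Classification: Type 3 (Regular)


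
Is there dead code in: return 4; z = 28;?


statement follows a return and is unreachable
Dead: 'z = 28'


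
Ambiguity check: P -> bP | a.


right-linear, alternatives start with distinct terminals 'b' vs 'a': unique leftmost derivation
Unambiguous


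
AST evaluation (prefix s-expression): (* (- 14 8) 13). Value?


Evaluate inner: (- 14 8) = 6
Evaluate root: (* 6 13) = 78
Result: 78


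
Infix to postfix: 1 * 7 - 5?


Left to right (same or higher precedence on left)
Postfix: 1 7 * 5 -


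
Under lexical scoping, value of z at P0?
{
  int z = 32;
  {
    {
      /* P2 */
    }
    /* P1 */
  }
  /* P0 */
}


z declared in the same block as P0
z = 32


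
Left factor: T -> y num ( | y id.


Common prefix: 'y'
Factored: T -> y T', T' -> num ( | id


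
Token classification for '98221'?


Pattern: digits only
Type: INTEGER_LITERAL


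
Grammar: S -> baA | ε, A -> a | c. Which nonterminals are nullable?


A nonterminal is nullable iff some alternative derives ε (directly, or every symbol in it is nullable)
Nullable: {S}


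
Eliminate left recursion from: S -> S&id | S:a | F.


Left-recursive alternatives: S&id, S:a; non-recursive: F
Introduce S': S -> FS', S' -> &idS' | :aS' | ε


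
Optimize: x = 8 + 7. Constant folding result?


8 + 7 = 15 at compile time
Optimized: x = 15


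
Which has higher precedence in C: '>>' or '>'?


'>>' is shift (level 8); '>' is relational (level 7)
Higher level binds tighter
'>>' has higher precedence than '>'


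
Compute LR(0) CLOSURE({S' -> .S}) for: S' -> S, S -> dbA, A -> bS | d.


Start: S' -> .S
For each item with dot before a nonterminal B, add B -> .γ for every B-production
Closure: [S' -> .S, S -> .dbA]


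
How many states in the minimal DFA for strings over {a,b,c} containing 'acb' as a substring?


KMP-style automaton: 3 progress states + 1 absorbing accept = 4
Minimal DFA: 4 states


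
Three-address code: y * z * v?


Break into single-operator statements:
t1 = y * z
t2 = t1 * v


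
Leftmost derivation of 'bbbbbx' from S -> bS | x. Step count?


Derivation: S => bS => bbS => bbbS => bbbbS => bbbbbS => bbbbbx
Steps: 6


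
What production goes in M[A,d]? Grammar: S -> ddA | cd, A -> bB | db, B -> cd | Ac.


For [A, d]: 'd' ∈ FIRST(db)
Entry: A -> db


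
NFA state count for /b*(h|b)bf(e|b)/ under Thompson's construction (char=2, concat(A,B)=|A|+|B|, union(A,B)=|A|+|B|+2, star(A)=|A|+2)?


Syntax tree has 7 char leaf(s), 2 union(s), 1 star(s)
chars contribute 7×2 = 14; each union adds +2; each star adds +2
Total: 14 + 4 + 2 = 20 states


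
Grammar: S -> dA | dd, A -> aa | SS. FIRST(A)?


Per alternative of A: FIRST(aa) = {a}; FIRST(SS) = {d}
FIRST(A) = {a, d}


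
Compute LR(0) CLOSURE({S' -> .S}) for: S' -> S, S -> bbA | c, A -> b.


Start: S' -> .S
For each item with dot before a nonterminal B, add B -> .γ for every B-production
Closure: [S' -> .S, S -> .bbA, S -> .c]


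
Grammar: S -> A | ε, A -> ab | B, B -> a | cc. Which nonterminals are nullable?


A nonterminal is nullable iff some alternative derives ε (directly, or every symbol in it is nullable)
Nullable: {S}


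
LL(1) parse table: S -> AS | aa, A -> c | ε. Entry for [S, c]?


For [S, c]: 'c' ∈ FIRST(AS)
Entry: S -> AS


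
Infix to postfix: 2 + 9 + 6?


Left to right (same or higher precedence on left)
Postfix: 2 9 + 6 +


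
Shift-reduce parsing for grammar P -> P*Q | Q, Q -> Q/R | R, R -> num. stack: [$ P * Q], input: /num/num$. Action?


'/' can extend Q; shift to build Q -> Q/R
Action: shift


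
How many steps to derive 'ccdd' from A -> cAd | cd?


Derivation: A => cAd => ccdd
Steps: 2


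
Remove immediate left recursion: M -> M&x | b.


Left-recursive alternatives: M&x; non-recursive: b
Introduce M': M -> bM', M' -> &xM' | ε


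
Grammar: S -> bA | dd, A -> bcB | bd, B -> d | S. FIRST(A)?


Per alternative of A: FIRST(bcB) = {b}; FIRST(bd) = {b}
FIRST(A) = {b}


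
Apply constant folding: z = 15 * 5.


15 * 5 = 75 at compile time
Optimized: z = 75


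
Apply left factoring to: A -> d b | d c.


Common prefix: 'd'
Factored: A -> d A', A' -> b | c


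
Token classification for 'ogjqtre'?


Pattern: letter/underscore followed by alphanumerics, not a keyword
Type: IDENTIFIER


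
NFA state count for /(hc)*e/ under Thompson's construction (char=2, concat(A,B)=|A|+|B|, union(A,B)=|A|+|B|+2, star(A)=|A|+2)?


Syntax tree has 3 char leaf(s), 0 union(s), 1 star(s)
chars contribute 3×2 = 6; each union adds +2; each star adds +2
Total: 6 + 0 + 2 = 8 states


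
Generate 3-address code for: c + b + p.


Break into single-operator statements:
t1 = c + b
t2 = t1 + p


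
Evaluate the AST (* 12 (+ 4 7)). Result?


Evaluate inner: (+ 4 7) = 11
Evaluate root: (* 12 11) = 132
Result: 132


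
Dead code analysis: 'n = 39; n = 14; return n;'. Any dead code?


first assignment to n is overwritten before any read
Dead: 'n = 39'


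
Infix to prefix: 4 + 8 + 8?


left-to-right (same/higher precedence on left): tree is (+ (+ 4 8) 8)
Prefix: + + 4 8 8


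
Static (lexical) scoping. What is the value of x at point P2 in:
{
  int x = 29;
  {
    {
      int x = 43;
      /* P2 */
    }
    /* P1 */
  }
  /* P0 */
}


x declared in the same block as P2
x = 43


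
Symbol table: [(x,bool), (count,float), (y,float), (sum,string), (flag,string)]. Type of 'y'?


Lookup 'y' → type float


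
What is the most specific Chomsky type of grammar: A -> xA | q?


Right-linear: every RHS is a terminal or a terminal followed by one nonterminal
Classification: Type 3 (Regular)


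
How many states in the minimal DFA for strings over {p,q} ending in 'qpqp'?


Track the longest suffix of input matching a prefix of 'qpqp': 5 classes (prefixes of length 0..4)
Minimal DFA: 5 states


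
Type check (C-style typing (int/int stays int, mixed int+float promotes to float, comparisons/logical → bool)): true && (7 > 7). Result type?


Operand types: bool && bool
Rule: logical operators take bool operands and yield bool
Result type: bool


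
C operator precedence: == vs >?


'>' is relational (level 7); '==' is equality (level 6)
Higher level binds tighter
'>' has higher precedence than '=='


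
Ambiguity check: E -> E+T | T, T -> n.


precedence layered via separate nonterminal T: deterministic
Unambiguous


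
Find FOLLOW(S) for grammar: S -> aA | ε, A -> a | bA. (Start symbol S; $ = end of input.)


$ ∈ FOLLOW(S). For each A -> αBβ: add FIRST(β)\{ε} to FOLLOW(B); if β nullable, add FOLLOW(A).
FOLLOW(S) = {$}


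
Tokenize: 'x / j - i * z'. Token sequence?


Scan left to right, longest-match per lexeme
Tokens: ID(x), OP(/), ID(j), OP(-), ID(i), OP(*), ID(z)


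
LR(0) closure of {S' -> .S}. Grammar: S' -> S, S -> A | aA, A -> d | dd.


Start: S' -> .S
For each item with dot before a nonterminal B, add B -> .γ for every B-production
Closure: [S' -> .S, S -> .A, S -> .aA, A -> .d, A -> .dd]


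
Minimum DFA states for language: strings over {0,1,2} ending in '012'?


Track the longest suffix of input matching a prefix of '012': 4 classes (prefixes of length 0..3)
Minimal DFA: 4 states


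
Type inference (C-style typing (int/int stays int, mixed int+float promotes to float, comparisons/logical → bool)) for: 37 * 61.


Operand types: int * int
Rule: mixed int/float promotes to float; int/int stays int
Result type: int


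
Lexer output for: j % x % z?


Scan left to right, longest-match per lexeme
Tokens: ID(j), OP(%), ID(x), OP(%), ID(z)


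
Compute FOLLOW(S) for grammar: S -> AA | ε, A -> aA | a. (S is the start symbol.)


$ ∈ FOLLOW(S). For each A -> αBβ: add FIRST(β)\{ε} to FOLLOW(B); if β nullable, add FOLLOW(A).
FOLLOW(S) = {$}


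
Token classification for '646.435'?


Pattern: digits with a decimal point
Type: FLOAT_LITERAL


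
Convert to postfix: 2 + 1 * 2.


* has higher precedence, evaluate 1*2 first
Postfix: 2 1 2 * +


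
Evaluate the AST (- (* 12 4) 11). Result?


Evaluate inner: (* 12 4) = 48
Evaluate root: (- 48 11) = 37
Result: 37


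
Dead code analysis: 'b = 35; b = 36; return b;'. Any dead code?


first assignment to b is overwritten before any read
Dead: 'b = 35'


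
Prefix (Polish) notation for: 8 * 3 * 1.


left-to-right (same/higher precedence on left): tree is (* (* 8 3) 1)
Prefix: * * 8 3 1


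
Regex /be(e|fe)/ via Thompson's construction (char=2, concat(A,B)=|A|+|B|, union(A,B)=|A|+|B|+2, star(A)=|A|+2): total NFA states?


Syntax tree has 5 char leaf(s), 1 union(s), 0 star(s)
chars contribute 5×2 = 10; each union adds +2; each star adds +2
Total: 10 + 2 + 0 = 12 states


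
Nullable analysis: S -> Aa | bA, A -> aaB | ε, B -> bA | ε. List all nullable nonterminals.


A nonterminal is nullable iff some alternative derives ε (directly, or every symbol in it is nullable)
Nullable: {A, B}


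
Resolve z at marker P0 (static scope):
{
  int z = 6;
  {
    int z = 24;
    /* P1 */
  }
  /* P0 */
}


z declared in the same block as P0
z = 6


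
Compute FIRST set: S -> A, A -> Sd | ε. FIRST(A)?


Per alternative of A: FIRST(Sd) = {d}; FIRST(ε) = {ε}
FIRST(A) = {d, ε}


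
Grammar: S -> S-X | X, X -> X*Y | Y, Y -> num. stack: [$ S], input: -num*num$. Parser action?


shift '-' to continue S -> S-X
Action: shift


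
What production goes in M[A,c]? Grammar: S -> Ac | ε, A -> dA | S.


For [A, c]: 'c' ∈ FIRST(S)
Entry: A -> S


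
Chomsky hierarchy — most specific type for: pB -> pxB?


LHS has context (more than one symbol) and |LHS| ≤ |RHS|
Classification: Type 1 (Context-Sensitive)


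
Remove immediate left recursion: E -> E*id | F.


Left-recursive alternatives: E*id; non-recursive: F
Introduce E': E -> FE', E' -> *idE' | ε


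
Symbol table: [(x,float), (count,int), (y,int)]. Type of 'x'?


Lookup 'x' → type float


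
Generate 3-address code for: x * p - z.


Break into single-operator statements:
t1 = x * p
t2 = t1 - z


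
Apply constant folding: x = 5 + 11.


5 + 11 = 16 at compile time
Optimized: x = 16


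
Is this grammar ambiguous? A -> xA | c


right-linear, alternatives start with distinct terminals 'x' vs 'c': unique leftmost derivation
Unambiguous


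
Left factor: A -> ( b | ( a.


Common prefix: '('
Factored: A -> ( A', A' -> b | a


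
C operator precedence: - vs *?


'*' is multiplicative (level 10); '-' is additive (level 9)
Higher level binds tighter
'*' has higher precedence than '-'


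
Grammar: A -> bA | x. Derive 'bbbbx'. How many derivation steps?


Derivation: A => bA => bbA => bbbA => bbbbA => bbbbx
Steps: 5


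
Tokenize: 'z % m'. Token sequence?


Scan left to right, longest-match per lexeme
Tokens: ID(z), OP(%), ID(m)


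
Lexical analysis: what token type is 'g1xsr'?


Pattern: letter/underscore followed by alphanumerics, not a keyword
Type: IDENTIFIER


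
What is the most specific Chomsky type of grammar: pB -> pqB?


LHS has context (more than one symbol) and |LHS| ≤ |RHS|
Classification: Type 1 (Context-Sensitive)


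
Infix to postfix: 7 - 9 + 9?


Left to right (same or higher precedence on left)
Postfix: 7 9 - 9 +


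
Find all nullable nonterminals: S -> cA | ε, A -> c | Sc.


A nonterminal is nullable iff some alternative derives ε (directly, or every symbol in it is nullable)
Nullable: {S}


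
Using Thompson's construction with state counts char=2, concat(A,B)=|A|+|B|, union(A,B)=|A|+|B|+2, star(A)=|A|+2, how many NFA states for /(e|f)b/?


Syntax tree has 3 char leaf(s), 1 union(s), 0 star(s)
chars contribute 3×2 = 6; each union adds +2; each star adds +2
Total: 6 + 2 + 0 = 8 states


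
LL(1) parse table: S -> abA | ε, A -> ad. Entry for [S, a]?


For [S, a]: 'a' ∈ FIRST(abA)
Entry: S -> abA


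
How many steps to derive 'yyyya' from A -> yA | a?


Derivation: A => yA => yyA => yyyA => yyyyA => yyyya
Steps: 5


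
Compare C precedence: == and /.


'/' is multiplicative (level 10); '==' is equality (level 6)
Higher level binds tighter
'/' has higher precedence than '=='


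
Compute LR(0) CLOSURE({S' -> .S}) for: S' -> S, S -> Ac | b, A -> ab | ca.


Start: S' -> .S
For each item with dot before a nonterminal B, add B -> .γ for every B-production
Closure: [S' -> .S, S -> .Ac, S -> .b, A -> .ab, A -> .ca]


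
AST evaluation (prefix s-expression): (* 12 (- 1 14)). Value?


Evaluate inner: (- 1 14) = -13
Evaluate root: (* 12 -13) = -156
Result: -156


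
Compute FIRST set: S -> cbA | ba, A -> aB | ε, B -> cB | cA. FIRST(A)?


Per alternative of A: FIRST(aB) = {a}; FIRST(ε) = {ε}
FIRST(A) = {a, ε}


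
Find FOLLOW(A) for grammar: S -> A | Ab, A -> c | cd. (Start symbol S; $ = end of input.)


$ ∈ FOLLOW(S). For each A -> αBβ: add FIRST(β)\{ε} to FOLLOW(B); if β nullable, add FOLLOW(A).
FOLLOW(A) = {$, b}


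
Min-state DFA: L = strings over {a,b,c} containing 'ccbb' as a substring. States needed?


KMP-style automaton: 4 progress states + 1 absorbing accept = 5
Minimal DFA: 5 states


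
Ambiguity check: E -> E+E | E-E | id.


'id+id-id' has two parse trees (no precedence encoded between + and -)
Ambiguous


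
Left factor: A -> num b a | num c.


Common prefix: 'num'
Factored: A -> num A', A' -> b a | c


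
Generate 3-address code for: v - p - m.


Break into single-operator statements:
t1 = v - p
t2 = t1 - m


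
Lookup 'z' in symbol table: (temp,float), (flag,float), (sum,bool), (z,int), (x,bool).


Lookup 'z' → type int


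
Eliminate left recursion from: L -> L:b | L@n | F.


Left-recursive alternatives: L:b, L@n; non-recursive: F
Introduce L': L -> FL', L' -> :bL' | @nL' | ε


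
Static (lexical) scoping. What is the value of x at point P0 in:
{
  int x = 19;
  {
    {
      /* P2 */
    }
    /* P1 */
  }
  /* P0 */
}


x declared in the same block as P0
x = 19


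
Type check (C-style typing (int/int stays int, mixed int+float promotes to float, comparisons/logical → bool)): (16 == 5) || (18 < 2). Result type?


Operand types: bool || bool
Rule: logical operators take bool operands and yield bool
Result type: bool


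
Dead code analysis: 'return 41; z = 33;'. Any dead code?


statement follows a return and is unreachable
Dead: 'z = 33'


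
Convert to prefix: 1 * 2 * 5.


left-to-right (same/higher precedence on left): tree is (* (* 1 2) 5)
Prefix: * * 1 2 5


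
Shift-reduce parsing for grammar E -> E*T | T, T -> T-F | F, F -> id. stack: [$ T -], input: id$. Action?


no handle; shift 'id'
Action: shift


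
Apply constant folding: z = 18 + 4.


18 + 4 = 22 at compile time
Optimized: z = 22


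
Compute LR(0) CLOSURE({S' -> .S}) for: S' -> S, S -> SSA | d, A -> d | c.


Start: S' -> .S
For each item with dot before a nonterminal B, add B -> .γ for every B-production
Closure: [S' -> .S, S -> .SSA, S -> .d]


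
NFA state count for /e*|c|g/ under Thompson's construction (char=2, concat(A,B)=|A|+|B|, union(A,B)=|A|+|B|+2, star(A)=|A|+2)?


Syntax tree has 3 char leaf(s), 2 union(s), 1 star(s)
chars contribute 3×2 = 6; each union adds +2; each star adds +2
Total: 6 + 4 + 2 = 12 states


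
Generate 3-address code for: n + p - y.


Break into single-operator statements:
t1 = n + p
t2 = t1 - y


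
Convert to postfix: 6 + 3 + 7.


Left to right (same or higher precedence on left)
Postfix: 6 3 + 7 +


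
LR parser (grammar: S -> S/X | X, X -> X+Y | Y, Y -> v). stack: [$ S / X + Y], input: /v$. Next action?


handle 'X+Y' on top
Action: reduce (X -> X+Y)


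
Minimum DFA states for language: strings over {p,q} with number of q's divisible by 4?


Track (count of q) mod 4: states 0..3, accept at 0
Minimal DFA: 4 states


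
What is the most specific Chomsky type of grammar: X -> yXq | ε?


Single nonterminal LHS, but y^n q^n is not regular
Classification: Type 2 (Context-Free)


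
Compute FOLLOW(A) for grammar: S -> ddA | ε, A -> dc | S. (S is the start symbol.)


$ ∈ FOLLOW(S). For each A -> αBβ: add FIRST(β)\{ε} to FOLLOW(B); if β nullable, add FOLLOW(A).
FOLLOW(A) = {$}


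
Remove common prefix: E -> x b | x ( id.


Common prefix: 'x'
Factored: E -> x E', E' -> b | ( id


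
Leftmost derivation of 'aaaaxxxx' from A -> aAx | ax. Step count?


Derivation: A => aAx => aaAxx => aaaAxxx => aaaaxxxx
Steps: 4


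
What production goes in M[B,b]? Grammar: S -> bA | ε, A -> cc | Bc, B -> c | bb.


For [B, b]: 'b' ∈ FIRST(bb)
Entry: B -> bb


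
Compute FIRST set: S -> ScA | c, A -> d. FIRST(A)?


Per alternative of A: FIRST(d) = {d}
FIRST(A) = {d}


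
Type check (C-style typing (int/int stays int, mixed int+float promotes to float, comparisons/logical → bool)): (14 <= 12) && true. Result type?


Operand types: bool && bool
Rule: logical operators take bool operands and yield bool
Result type: bool


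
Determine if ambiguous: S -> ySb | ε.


balanced y^n…b^n: each string has a unique parse
Unambiguous


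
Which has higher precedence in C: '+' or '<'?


'+' is additive (level 9); '<' is relational (level 7)
Higher level binds tighter
'+' has higher precedence than '<'


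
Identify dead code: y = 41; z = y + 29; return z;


y is read by z's definition; z is returned
No dead code


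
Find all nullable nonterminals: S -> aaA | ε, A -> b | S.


A nonterminal is nullable iff some alternative derives ε (directly, or every symbol in it is nullable)
Nullable: {A, S}


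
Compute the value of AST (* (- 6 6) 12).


Evaluate inner: (- 6 6) = 0
Evaluate root: (* 0 12) = 0
Result: 0


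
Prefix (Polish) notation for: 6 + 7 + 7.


left-to-right (same/higher precedence on left): tree is (+ (+ 6 7) 7)
Prefix: + + 6 7 7


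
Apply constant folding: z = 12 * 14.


12 * 14 = 168 at compile time
Optimized: z = 168


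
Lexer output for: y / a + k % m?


Scan left to right, longest-match per lexeme
Tokens: ID(y), OP(/), ID(a), OP(+), ID(k), OP(%), ID(m)


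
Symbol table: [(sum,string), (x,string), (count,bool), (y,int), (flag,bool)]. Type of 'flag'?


Lookup 'flag' → type bool


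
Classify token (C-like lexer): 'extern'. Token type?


Pattern: reserved word
Type: KEYWORD


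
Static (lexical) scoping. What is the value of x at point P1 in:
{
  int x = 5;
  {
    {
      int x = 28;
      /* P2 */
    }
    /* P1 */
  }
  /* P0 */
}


P1's block does not declare x; resolves to the enclosing declaration at depth 0
x = 5


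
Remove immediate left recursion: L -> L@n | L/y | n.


Left-recursive alternatives: L@n, L/y; non-recursive: n
Introduce L': L -> nL', L' -> @nL' | /yL' | ε


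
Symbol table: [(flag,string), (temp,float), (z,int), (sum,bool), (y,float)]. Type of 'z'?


Lookup 'z' → type int


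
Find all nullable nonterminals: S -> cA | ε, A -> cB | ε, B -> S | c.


A nonterminal is nullable iff some alternative derives ε (directly, or every symbol in it is nullable)
Nullable: {A, B, S}


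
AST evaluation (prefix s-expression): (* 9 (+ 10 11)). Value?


Evaluate inner: (+ 10 11) = 21
Evaluate root: (* 9 21) = 189
Result: 189


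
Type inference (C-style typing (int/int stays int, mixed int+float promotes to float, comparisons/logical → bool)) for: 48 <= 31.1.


Operand types: int <= float
Rule: comparison yields bool
Result type: bool


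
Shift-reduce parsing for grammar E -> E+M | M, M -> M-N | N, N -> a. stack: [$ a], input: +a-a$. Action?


'a' on top is the handle for N -> a
Action: reduce (N -> a)


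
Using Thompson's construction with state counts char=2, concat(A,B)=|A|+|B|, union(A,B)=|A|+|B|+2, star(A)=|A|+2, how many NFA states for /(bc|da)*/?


Syntax tree has 4 char leaf(s), 1 union(s), 1 star(s)
chars contribute 4×2 = 8; each union adds +2; each star adds +2
Total: 8 + 2 + 2 = 12 states


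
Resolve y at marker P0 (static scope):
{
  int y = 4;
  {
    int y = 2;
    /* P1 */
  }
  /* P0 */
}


y declared in the same block as P0
y = 4


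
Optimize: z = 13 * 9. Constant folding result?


13 * 9 = 117 at compile time
Optimized: z = 117


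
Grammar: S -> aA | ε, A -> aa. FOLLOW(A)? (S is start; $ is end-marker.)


$ ∈ FOLLOW(S). For each A -> αBβ: add FIRST(β)\{ε} to FOLLOW(B); if β nullable, add FOLLOW(A).
FOLLOW(A) = {$}


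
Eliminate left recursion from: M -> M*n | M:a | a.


Left-recursive alternatives: M*n, M:a; non-recursive: a
Introduce M': M -> aM', M' -> *nM' | :aM' | ε


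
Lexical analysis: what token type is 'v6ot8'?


Pattern: letter/underscore followed by alphanumerics, not a keyword
Type: IDENTIFIER


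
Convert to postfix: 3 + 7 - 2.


Left to right (same or higher precedence on left)
Postfix: 3 7 + 2 -


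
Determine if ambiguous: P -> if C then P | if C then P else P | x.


dangling else: 'if C then if C then x else x' parses two ways
Ambiguous


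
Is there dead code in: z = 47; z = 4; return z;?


first assignment to z is overwritten before any read
Dead: 'z = 47'


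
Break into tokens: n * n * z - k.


Scan left to right, longest-match per lexeme
Tokens: ID(n), OP(*), ID(n), OP(*), ID(z), OP(-), ID(k)


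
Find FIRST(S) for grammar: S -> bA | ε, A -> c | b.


Per alternative of S: FIRST(bA) = {b}; FIRST(ε) = {ε}
FIRST(S) = {b, ε}


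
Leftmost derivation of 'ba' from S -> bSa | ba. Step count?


Derivation: S => ba
Steps: 1


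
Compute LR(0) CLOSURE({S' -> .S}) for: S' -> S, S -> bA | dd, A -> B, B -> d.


Start: S' -> .S
For each item with dot before a nonterminal B, add B -> .γ for every B-production
Closure: [S' -> .S, S -> .bA, S -> .dd]


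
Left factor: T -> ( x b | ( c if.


Common prefix: '('
Factored: T -> ( T', T' -> x b | c if


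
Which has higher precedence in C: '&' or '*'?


'*' is multiplicative (level 10); '&' is bitwise AND (level 5)
Higher level binds tighter
'*' has higher precedence than '&'


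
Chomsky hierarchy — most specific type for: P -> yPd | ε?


Single nonterminal LHS, but y^n d^n is not regular
Classification: Type 2 (Context-Free)


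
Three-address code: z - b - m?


Break into single-operator statements:
t1 = z - b
t2 = t1 - m


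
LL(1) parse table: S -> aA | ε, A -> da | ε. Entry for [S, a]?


For [S, a]: 'a' ∈ FIRST(aA)
Entry: S -> aA


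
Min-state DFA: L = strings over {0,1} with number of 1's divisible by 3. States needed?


Track (count of 1) mod 3: states 0..2, accept at 0
Minimal DFA: 3 states


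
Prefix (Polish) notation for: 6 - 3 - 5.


left-to-right (same/higher precedence on left): tree is (- (- 6 3) 5)
Prefix: - - 6 3 5


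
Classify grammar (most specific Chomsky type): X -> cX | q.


Right-linear: every RHS is a terminal or a terminal followed by one nonterminal
Classification: Type 3 (Regular)


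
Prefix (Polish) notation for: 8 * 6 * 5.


left-to-right (same/higher precedence on left): tree is (* (* 8 6) 5)
Prefix: * * 8 6 5


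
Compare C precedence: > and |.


'>' is relational (level 7); '|' is bitwise OR (level 3)
Higher level binds tighter
'>' has higher precedence than '|'


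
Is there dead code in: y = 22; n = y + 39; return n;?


y is read by n's definition; n is returned
No dead code


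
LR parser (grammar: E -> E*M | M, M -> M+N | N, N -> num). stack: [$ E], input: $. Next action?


start symbol E on stack, input exhausted
Action: accept


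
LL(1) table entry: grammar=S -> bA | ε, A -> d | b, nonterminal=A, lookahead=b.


For [A, b]: 'b' ∈ FIRST(b)
Entry: A -> b


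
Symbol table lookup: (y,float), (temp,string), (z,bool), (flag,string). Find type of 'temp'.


Lookup 'temp' → type string


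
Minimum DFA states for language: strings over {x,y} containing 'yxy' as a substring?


KMP-style automaton: 3 progress states + 1 absorbing accept = 4
Minimal DFA: 4 states


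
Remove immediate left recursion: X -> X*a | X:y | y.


Left-recursive alternatives: X*a, X:y; non-recursive: y
Introduce X': X -> yX', X' -> *aX' | :yX' | ε


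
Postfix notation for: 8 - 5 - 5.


Left to right (same or higher precedence on left)
Postfix: 8 5 - 5 -


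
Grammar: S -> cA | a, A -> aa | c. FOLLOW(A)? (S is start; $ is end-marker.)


$ ∈ FOLLOW(S). For each A -> αBβ: add FIRST(β)\{ε} to FOLLOW(B); if β nullable, add FOLLOW(A).
FOLLOW(A) = {$}


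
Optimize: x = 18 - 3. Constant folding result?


18 - 3 = 15 at compile time
Optimized: x = 15


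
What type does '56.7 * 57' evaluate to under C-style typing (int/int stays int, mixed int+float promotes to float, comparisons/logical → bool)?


Operand types: float * int
Rule: mixed int/float promotes to float; int/int stays int
Result type: float


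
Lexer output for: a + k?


Scan left to right, longest-match per lexeme
Tokens: ID(a), OP(+), ID(k)


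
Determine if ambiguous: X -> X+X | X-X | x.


'x+x-x' has two parse trees (no precedence encoded between + and -)
Ambiguous


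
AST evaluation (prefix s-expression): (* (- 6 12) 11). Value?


Evaluate inner: (- 6 12) = -6
Evaluate root: (* -6 11) = -66
Result: -66


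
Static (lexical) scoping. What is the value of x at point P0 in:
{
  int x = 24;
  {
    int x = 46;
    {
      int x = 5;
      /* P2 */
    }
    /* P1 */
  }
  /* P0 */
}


x declared in the same block as P0
x = 24


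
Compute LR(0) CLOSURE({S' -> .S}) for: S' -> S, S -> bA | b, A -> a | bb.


Start: S' -> .S
For each item with dot before a nonterminal B, add B -> .γ for every B-production
Closure: [S' -> .S, S -> .bA, S -> .b]


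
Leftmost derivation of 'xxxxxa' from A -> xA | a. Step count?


Derivation: A => xA => xxA => xxxA => xxxxA => xxxxxA => xxxxxa
Steps: 6


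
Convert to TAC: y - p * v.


Break into single-operator statements:
t1 = p * v
t2 = y - t1


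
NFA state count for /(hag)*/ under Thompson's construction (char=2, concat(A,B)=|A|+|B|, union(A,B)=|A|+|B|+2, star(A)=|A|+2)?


Syntax tree has 3 char leaf(s), 0 union(s), 1 star(s)
chars contribute 3×2 = 6; each union adds +2; each star adds +2
Total: 6 + 0 + 2 = 8 states


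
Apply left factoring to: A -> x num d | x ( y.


Common prefix: 'x'
Factored: A -> x A', A' -> num d | ( y


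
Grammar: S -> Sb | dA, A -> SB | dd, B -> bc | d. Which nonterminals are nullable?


A nonterminal is nullable iff some alternative derives ε (directly, or every symbol in it is nullable)
Nullable: {}


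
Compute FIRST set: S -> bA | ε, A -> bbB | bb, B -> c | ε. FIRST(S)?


Per alternative of S: FIRST(bA) = {b}; FIRST(ε) = {ε}
FIRST(S) = {b, ε}


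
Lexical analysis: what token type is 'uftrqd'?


Pattern: letter/underscore followed by alphanumerics, not a keyword
Type: IDENTIFIER


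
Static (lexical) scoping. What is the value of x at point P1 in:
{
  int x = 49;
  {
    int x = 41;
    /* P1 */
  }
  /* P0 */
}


x declared in the same block as P1
x = 41


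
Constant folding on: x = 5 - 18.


5 - 18 = -13 at compile time
Optimized: x = -13


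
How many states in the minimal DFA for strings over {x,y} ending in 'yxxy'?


Track the longest suffix of input matching a prefix of 'yxxy': 5 classes (prefixes of length 0..4)
Minimal DFA: 5 states


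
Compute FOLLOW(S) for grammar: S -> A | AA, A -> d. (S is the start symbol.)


$ ∈ FOLLOW(S). For each A -> αBβ: add FIRST(β)\{ε} to FOLLOW(B); if β nullable, add FOLLOW(A).
FOLLOW(S) = {$}


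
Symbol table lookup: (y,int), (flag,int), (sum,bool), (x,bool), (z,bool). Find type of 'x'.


Lookup 'x' → type bool


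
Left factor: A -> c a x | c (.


Common prefix: 'c'
Factored: A -> c A', A' -> a x | (


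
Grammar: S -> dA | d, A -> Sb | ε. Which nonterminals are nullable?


A nonterminal is nullable iff some alternative derives ε (directly, or every symbol in it is nullable)
Nullable: {A}


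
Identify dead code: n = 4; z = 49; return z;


n is assigned but never read
Dead: 'n = 4'


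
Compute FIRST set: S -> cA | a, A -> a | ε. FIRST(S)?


Per alternative of S: FIRST(cA) = {c}; FIRST(a) = {a}
FIRST(S) = {a, c}


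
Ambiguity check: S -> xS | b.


right-linear, alternatives start with distinct terminals 'x' vs 'b': unique leftmost derivation
Unambiguous


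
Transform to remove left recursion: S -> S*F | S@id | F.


Left-recursive alternatives: S*F, S@id; non-recursive: F
Introduce S': S -> FS', S' -> *FS' | @idS' | ε


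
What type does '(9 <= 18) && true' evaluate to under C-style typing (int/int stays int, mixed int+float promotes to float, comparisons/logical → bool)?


Operand types: bool && bool
Rule: logical operators take bool operands and yield bool
Result type: bool


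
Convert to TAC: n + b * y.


Break into single-operator statements:
t1 = b * y
t2 = n + t1


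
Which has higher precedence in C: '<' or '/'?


'/' is multiplicative (level 10); '<' is relational (level 7)
Higher level binds tighter
'/' has higher precedence than '<'


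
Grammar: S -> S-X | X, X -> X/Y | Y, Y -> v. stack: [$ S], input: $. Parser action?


start symbol S on stack, input exhausted
Action: accept


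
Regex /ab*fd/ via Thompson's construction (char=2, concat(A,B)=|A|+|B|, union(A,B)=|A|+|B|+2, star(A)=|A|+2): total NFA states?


Syntax tree has 4 char leaf(s), 0 union(s), 1 star(s)
chars contribute 4×2 = 8; each union adds +2; each star adds +2
Total: 8 + 0 + 2 = 10 states


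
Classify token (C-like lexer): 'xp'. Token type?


Pattern: letter/underscore followed by alphanumerics, not a keyword
Type: IDENTIFIER


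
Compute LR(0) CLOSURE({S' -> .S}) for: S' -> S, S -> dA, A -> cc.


Start: S' -> .S
For each item with dot before a nonterminal B, add B -> .γ for every B-production
Closure: [S' -> .S, S -> .dA]


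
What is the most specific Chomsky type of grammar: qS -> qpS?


LHS has context (more than one symbol) and |LHS| ≤ |RHS|
Classification: Type 1 (Context-Sensitive)


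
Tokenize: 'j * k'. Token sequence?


Scan left to right, longest-match per lexeme
Tokens: ID(j), OP(*), ID(k)


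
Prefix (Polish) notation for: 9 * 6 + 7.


left-to-right (same/higher precedence on left): tree is (+ (* 9 6) 7)
Prefix: + * 9 6 7


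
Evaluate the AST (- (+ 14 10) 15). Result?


Evaluate inner: (+ 14 10) = 24
Evaluate root: (- 24 15) = 9
Result: 9


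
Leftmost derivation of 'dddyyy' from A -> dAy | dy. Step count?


Derivation: A => dAy => ddAyy => dddyyy
Steps: 3


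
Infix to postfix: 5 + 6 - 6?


Left to right (same or higher precedence on left)
Postfix: 5 6 + 6 -


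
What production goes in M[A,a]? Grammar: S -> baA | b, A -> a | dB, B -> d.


For [A, a]: 'a' ∈ FIRST(a)
Entry: A -> a
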